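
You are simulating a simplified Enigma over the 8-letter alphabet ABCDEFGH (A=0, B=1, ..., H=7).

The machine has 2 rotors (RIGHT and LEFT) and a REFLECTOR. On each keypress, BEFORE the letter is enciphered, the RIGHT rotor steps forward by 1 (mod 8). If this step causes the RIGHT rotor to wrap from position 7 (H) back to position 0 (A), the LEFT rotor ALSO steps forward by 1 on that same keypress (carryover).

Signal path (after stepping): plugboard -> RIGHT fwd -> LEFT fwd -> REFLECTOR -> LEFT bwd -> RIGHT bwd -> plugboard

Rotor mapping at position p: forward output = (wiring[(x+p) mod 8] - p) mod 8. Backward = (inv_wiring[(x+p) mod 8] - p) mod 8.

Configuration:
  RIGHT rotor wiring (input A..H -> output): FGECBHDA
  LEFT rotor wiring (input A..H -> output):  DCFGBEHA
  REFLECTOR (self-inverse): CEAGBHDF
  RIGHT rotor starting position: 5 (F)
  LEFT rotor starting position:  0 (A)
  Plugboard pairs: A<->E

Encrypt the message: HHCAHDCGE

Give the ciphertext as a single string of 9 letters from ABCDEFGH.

Answer: CDEFDHBHF

Derivation:
Char 1 ('H'): step: R->6, L=0; H->plug->H->R->B->L->C->refl->A->L'->H->R'->C->plug->C
Char 2 ('H'): step: R->7, L=0; H->plug->H->R->E->L->B->refl->E->L'->F->R'->D->plug->D
Char 3 ('C'): step: R->0, L->1 (L advanced); C->plug->C->R->E->L->D->refl->G->L'->F->R'->A->plug->E
Char 4 ('A'): step: R->1, L=1; A->plug->E->R->G->L->H->refl->F->L'->C->R'->F->plug->F
Char 5 ('H'): step: R->2, L=1; H->plug->H->R->E->L->D->refl->G->L'->F->R'->D->plug->D
Char 6 ('D'): step: R->3, L=1; D->plug->D->R->A->L->B->refl->E->L'->B->R'->H->plug->H
Char 7 ('C'): step: R->4, L=1; C->plug->C->R->H->L->C->refl->A->L'->D->R'->B->plug->B
Char 8 ('G'): step: R->5, L=1; G->plug->G->R->F->L->G->refl->D->L'->E->R'->H->plug->H
Char 9 ('E'): step: R->6, L=1; E->plug->A->R->F->L->G->refl->D->L'->E->R'->F->plug->F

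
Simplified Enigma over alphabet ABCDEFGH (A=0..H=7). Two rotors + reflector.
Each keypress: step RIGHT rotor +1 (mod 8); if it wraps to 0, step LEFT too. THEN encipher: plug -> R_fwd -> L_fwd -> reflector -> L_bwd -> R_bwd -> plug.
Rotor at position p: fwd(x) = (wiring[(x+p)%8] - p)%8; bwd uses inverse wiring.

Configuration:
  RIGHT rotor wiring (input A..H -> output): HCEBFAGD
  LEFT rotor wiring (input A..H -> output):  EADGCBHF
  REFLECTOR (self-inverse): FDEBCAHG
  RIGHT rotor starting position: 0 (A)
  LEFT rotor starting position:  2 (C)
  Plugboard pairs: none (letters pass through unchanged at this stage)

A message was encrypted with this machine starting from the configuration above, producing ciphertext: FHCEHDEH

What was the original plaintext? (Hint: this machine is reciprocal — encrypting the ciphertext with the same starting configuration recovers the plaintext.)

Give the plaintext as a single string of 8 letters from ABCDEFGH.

Answer: CGEDEHAC

Derivation:
Char 1 ('F'): step: R->1, L=2; F->plug->F->R->F->L->D->refl->B->L'->A->R'->C->plug->C
Char 2 ('H'): step: R->2, L=2; H->plug->H->R->A->L->B->refl->D->L'->F->R'->G->plug->G
Char 3 ('C'): step: R->3, L=2; C->plug->C->R->F->L->D->refl->B->L'->A->R'->E->plug->E
Char 4 ('E'): step: R->4, L=2; E->plug->E->R->D->L->H->refl->G->L'->H->R'->D->plug->D
Char 5 ('H'): step: R->5, L=2; H->plug->H->R->A->L->B->refl->D->L'->F->R'->E->plug->E
Char 6 ('D'): step: R->6, L=2; D->plug->D->R->E->L->F->refl->A->L'->C->R'->H->plug->H
Char 7 ('E'): step: R->7, L=2; E->plug->E->R->C->L->A->refl->F->L'->E->R'->A->plug->A
Char 8 ('H'): step: R->0, L->3 (L advanced); H->plug->H->R->D->L->E->refl->C->L'->E->R'->C->plug->C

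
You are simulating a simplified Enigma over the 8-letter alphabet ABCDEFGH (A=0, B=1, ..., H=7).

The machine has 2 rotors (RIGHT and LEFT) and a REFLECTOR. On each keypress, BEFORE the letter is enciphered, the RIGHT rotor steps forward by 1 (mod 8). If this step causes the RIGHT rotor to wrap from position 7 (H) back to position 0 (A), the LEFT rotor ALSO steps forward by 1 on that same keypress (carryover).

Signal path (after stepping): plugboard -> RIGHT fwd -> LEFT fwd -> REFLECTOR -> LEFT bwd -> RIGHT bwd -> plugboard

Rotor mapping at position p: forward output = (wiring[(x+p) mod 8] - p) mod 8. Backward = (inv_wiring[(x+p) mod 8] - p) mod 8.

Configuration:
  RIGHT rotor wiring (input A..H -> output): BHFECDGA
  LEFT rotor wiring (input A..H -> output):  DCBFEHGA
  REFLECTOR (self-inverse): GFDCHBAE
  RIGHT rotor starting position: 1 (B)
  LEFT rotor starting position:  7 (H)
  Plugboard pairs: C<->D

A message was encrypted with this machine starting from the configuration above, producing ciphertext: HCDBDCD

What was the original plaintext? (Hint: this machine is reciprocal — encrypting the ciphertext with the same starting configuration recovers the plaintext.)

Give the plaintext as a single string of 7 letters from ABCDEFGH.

Answer: DHFGBGC

Derivation:
Char 1 ('H'): step: R->2, L=7; H->plug->H->R->F->L->F->refl->B->L'->A->R'->C->plug->D
Char 2 ('C'): step: R->3, L=7; C->plug->D->R->D->L->C->refl->D->L'->C->R'->H->plug->H
Char 3 ('D'): step: R->4, L=7; D->plug->C->R->C->L->D->refl->C->L'->D->R'->F->plug->F
Char 4 ('B'): step: R->5, L=7; B->plug->B->R->B->L->E->refl->H->L'->H->R'->G->plug->G
Char 5 ('D'): step: R->6, L=7; D->plug->C->R->D->L->C->refl->D->L'->C->R'->B->plug->B
Char 6 ('C'): step: R->7, L=7; C->plug->D->R->G->L->A->refl->G->L'->E->R'->G->plug->G
Char 7 ('D'): step: R->0, L->0 (L advanced); D->plug->C->R->F->L->H->refl->E->L'->E->R'->D->plug->C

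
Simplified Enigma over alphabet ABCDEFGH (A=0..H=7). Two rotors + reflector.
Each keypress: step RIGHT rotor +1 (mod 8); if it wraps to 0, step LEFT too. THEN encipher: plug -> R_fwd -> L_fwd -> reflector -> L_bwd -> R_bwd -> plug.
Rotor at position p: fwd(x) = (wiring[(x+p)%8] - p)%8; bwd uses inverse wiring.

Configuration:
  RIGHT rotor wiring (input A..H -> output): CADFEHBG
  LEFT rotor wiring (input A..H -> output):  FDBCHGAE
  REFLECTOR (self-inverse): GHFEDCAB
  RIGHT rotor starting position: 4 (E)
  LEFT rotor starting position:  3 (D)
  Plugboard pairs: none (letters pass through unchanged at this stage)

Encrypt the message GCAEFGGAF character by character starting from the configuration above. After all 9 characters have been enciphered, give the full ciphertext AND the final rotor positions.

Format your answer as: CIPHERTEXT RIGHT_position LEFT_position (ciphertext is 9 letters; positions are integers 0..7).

Char 1 ('G'): step: R->5, L=3; G->plug->G->R->A->L->H->refl->B->L'->E->R'->B->plug->B
Char 2 ('C'): step: R->6, L=3; C->plug->C->R->E->L->B->refl->H->L'->A->R'->B->plug->B
Char 3 ('A'): step: R->7, L=3; A->plug->A->R->H->L->G->refl->A->L'->G->R'->E->plug->E
Char 4 ('E'): step: R->0, L->4 (L advanced); E->plug->E->R->E->L->B->refl->H->L'->F->R'->D->plug->D
Char 5 ('F'): step: R->1, L=4; F->plug->F->R->A->L->D->refl->E->L'->C->R'->B->plug->B
Char 6 ('G'): step: R->2, L=4; G->plug->G->R->A->L->D->refl->E->L'->C->R'->C->plug->C
Char 7 ('G'): step: R->3, L=4; G->plug->G->R->F->L->H->refl->B->L'->E->R'->C->plug->C
Char 8 ('A'): step: R->4, L=4; A->plug->A->R->A->L->D->refl->E->L'->C->R'->D->plug->D
Char 9 ('F'): step: R->5, L=4; F->plug->F->R->G->L->F->refl->C->L'->B->R'->C->plug->C
Final: ciphertext=BBEDBCCDC, RIGHT=5, LEFT=4

Answer: BBEDBCCDC 5 4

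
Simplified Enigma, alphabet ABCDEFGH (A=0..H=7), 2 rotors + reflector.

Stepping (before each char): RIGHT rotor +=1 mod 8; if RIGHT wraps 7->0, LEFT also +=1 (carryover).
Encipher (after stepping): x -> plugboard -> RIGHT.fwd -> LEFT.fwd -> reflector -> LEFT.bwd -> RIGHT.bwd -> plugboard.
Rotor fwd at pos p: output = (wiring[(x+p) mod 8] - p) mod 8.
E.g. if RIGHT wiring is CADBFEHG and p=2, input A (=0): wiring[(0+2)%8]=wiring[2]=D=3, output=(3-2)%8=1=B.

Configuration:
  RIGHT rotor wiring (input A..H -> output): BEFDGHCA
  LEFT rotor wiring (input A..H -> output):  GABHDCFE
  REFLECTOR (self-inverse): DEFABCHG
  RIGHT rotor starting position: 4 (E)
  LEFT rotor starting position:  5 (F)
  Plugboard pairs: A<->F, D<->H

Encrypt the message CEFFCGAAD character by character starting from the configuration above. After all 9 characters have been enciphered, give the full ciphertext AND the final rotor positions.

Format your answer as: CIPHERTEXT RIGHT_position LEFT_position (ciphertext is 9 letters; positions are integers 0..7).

Char 1 ('C'): step: R->5, L=5; C->plug->C->R->D->L->B->refl->E->L'->F->R'->B->plug->B
Char 2 ('E'): step: R->6, L=5; E->plug->E->R->H->L->G->refl->H->L'->C->R'->B->plug->B
Char 3 ('F'): step: R->7, L=5; F->plug->A->R->B->L->A->refl->D->L'->E->R'->E->plug->E
Char 4 ('F'): step: R->0, L->6 (L advanced); F->plug->A->R->B->L->G->refl->H->L'->A->R'->H->plug->D
Char 5 ('C'): step: R->1, L=6; C->plug->C->R->C->L->A->refl->D->L'->E->R'->B->plug->B
Char 6 ('G'): step: R->2, L=6; G->plug->G->R->H->L->E->refl->B->L'->F->R'->D->plug->H
Char 7 ('A'): step: R->3, L=6; A->plug->F->R->G->L->F->refl->C->L'->D->R'->B->plug->B
Char 8 ('A'): step: R->4, L=6; A->plug->F->R->A->L->H->refl->G->L'->B->R'->G->plug->G
Char 9 ('D'): step: R->5, L=6; D->plug->H->R->B->L->G->refl->H->L'->A->R'->F->plug->A
Final: ciphertext=BBEDBHBGA, RIGHT=5, LEFT=6

Answer: BBEDBHBGA 5 6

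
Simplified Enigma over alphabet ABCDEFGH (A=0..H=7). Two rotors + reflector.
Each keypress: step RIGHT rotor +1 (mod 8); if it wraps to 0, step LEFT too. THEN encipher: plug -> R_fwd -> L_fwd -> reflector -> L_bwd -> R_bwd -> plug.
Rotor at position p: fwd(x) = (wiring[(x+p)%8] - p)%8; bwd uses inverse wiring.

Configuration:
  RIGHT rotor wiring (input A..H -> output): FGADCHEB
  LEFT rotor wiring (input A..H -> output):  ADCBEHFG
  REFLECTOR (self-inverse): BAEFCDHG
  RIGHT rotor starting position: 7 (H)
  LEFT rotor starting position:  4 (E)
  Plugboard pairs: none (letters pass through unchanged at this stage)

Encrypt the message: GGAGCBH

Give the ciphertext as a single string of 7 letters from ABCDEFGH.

Answer: FECHACE

Derivation:
Char 1 ('G'): step: R->0, L->5 (L advanced); G->plug->G->R->E->L->G->refl->H->L'->H->R'->F->plug->F
Char 2 ('G'): step: R->1, L=5; G->plug->G->R->A->L->C->refl->E->L'->G->R'->E->plug->E
Char 3 ('A'): step: R->2, L=5; A->plug->A->R->G->L->E->refl->C->L'->A->R'->C->plug->C
Char 4 ('G'): step: R->3, L=5; G->plug->G->R->D->L->D->refl->F->L'->F->R'->H->plug->H
Char 5 ('C'): step: R->4, L=5; C->plug->C->R->A->L->C->refl->E->L'->G->R'->A->plug->A
Char 6 ('B'): step: R->5, L=5; B->plug->B->R->H->L->H->refl->G->L'->E->R'->C->plug->C
Char 7 ('H'): step: R->6, L=5; H->plug->H->R->B->L->A->refl->B->L'->C->R'->E->plug->E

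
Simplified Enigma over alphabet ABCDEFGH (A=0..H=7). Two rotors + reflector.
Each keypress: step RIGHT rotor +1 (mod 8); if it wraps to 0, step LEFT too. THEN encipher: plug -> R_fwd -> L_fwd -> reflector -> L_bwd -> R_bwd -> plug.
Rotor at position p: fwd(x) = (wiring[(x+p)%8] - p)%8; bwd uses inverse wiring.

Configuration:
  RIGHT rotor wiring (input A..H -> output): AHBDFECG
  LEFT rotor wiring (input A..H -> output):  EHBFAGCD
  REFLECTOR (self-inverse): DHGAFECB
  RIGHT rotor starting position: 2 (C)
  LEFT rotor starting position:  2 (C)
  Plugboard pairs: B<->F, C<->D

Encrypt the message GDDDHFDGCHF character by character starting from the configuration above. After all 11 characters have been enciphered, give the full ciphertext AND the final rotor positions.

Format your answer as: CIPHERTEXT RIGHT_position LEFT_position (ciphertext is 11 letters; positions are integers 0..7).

Char 1 ('G'): step: R->3, L=2; G->plug->G->R->E->L->A->refl->D->L'->B->R'->C->plug->D
Char 2 ('D'): step: R->4, L=2; D->plug->C->R->G->L->C->refl->G->L'->C->R'->D->plug->C
Char 3 ('D'): step: R->5, L=2; D->plug->C->R->B->L->D->refl->A->L'->E->R'->F->plug->B
Char 4 ('D'): step: R->6, L=2; D->plug->C->R->C->L->G->refl->C->L'->G->R'->H->plug->H
Char 5 ('H'): step: R->7, L=2; H->plug->H->R->D->L->E->refl->F->L'->H->R'->A->plug->A
Char 6 ('F'): step: R->0, L->3 (L advanced); F->plug->B->R->H->L->G->refl->C->L'->A->R'->A->plug->A
Char 7 ('D'): step: R->1, L=3; D->plug->C->R->C->L->D->refl->A->L'->E->R'->D->plug->C
Char 8 ('G'): step: R->2, L=3; G->plug->G->R->G->L->E->refl->F->L'->B->R'->B->plug->F
Char 9 ('C'): step: R->3, L=3; C->plug->D->R->H->L->G->refl->C->L'->A->R'->A->plug->A
Char 10 ('H'): step: R->4, L=3; H->plug->H->R->H->L->G->refl->C->L'->A->R'->B->plug->F
Char 11 ('F'): step: R->5, L=3; F->plug->B->R->F->L->B->refl->H->L'->D->R'->D->plug->C
Final: ciphertext=DCBHAACFAFC, RIGHT=5, LEFT=3

Answer: DCBHAACFAFC 5 3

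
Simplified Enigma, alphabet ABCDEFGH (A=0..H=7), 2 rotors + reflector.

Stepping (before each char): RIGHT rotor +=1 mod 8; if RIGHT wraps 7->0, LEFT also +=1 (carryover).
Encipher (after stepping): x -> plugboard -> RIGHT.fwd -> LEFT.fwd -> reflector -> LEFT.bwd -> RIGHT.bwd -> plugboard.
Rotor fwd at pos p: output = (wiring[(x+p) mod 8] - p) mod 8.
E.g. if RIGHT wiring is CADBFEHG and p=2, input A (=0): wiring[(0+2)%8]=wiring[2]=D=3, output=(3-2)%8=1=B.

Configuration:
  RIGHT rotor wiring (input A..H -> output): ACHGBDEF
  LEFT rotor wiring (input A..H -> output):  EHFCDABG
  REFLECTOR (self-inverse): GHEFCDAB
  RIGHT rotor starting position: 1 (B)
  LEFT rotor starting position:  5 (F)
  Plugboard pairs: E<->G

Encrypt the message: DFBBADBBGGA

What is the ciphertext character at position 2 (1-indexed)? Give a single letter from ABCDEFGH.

Char 1 ('D'): step: R->2, L=5; D->plug->D->R->B->L->E->refl->C->L'->E->R'->B->plug->B
Char 2 ('F'): step: R->3, L=5; F->plug->F->R->F->L->A->refl->G->L'->H->R'->G->plug->E

E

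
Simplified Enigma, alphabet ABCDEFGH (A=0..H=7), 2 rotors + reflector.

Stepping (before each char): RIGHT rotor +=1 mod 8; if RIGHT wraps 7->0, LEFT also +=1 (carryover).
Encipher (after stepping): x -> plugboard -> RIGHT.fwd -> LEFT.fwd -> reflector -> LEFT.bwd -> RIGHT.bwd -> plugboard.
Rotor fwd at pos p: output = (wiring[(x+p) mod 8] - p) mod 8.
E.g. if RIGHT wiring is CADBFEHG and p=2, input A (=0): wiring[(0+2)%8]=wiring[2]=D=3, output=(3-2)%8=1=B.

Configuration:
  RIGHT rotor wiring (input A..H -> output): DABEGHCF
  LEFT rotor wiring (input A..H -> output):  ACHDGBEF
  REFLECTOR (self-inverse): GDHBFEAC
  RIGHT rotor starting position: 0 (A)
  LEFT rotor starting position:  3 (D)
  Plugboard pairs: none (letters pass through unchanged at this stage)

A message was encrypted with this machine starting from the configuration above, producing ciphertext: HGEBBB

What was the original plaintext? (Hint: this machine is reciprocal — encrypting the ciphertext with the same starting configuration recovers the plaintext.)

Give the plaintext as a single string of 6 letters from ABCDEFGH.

Char 1 ('H'): step: R->1, L=3; H->plug->H->R->C->L->G->refl->A->L'->A->R'->B->plug->B
Char 2 ('G'): step: R->2, L=3; G->plug->G->R->B->L->D->refl->B->L'->D->R'->F->plug->F
Char 3 ('E'): step: R->3, L=3; E->plug->E->R->C->L->G->refl->A->L'->A->R'->F->plug->F
Char 4 ('B'): step: R->4, L=3; B->plug->B->R->D->L->B->refl->D->L'->B->R'->D->plug->D
Char 5 ('B'): step: R->5, L=3; B->plug->B->R->F->L->F->refl->E->L'->H->R'->G->plug->G
Char 6 ('B'): step: R->6, L=3; B->plug->B->R->H->L->E->refl->F->L'->F->R'->C->plug->C

Answer: BFFDGC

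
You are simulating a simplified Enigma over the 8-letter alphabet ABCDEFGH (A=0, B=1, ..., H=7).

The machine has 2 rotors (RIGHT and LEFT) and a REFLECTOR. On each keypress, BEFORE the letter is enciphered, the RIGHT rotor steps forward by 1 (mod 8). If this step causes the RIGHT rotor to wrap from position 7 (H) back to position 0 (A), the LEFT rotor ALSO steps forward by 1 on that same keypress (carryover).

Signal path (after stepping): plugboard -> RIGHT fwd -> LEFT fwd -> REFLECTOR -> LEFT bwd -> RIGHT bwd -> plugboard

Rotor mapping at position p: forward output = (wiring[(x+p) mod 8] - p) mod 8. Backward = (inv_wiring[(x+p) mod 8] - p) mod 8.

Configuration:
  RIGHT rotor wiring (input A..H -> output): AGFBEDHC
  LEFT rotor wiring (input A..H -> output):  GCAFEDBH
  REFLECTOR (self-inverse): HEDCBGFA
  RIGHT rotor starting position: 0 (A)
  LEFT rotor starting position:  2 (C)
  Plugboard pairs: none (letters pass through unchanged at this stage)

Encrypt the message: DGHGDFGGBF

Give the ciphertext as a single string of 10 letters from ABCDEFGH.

Char 1 ('D'): step: R->1, L=2; D->plug->D->R->D->L->B->refl->E->L'->G->R'->F->plug->F
Char 2 ('G'): step: R->2, L=2; G->plug->G->R->G->L->E->refl->B->L'->D->R'->A->plug->A
Char 3 ('H'): step: R->3, L=2; H->plug->H->R->C->L->C->refl->D->L'->B->R'->B->plug->B
Char 4 ('G'): step: R->4, L=2; G->plug->G->R->B->L->D->refl->C->L'->C->R'->F->plug->F
Char 5 ('D'): step: R->5, L=2; D->plug->D->R->D->L->B->refl->E->L'->G->R'->A->plug->A
Char 6 ('F'): step: R->6, L=2; F->plug->F->R->D->L->B->refl->E->L'->G->R'->G->plug->G
Char 7 ('G'): step: R->7, L=2; G->plug->G->R->E->L->H->refl->A->L'->H->R'->C->plug->C
Char 8 ('G'): step: R->0, L->3 (L advanced); G->plug->G->R->H->L->F->refl->G->L'->D->R'->F->plug->F
Char 9 ('B'): step: R->1, L=3; B->plug->B->R->E->L->E->refl->B->L'->B->R'->G->plug->G
Char 10 ('F'): step: R->2, L=3; F->plug->F->R->A->L->C->refl->D->L'->F->R'->E->plug->E

Answer: FABFAGCFGE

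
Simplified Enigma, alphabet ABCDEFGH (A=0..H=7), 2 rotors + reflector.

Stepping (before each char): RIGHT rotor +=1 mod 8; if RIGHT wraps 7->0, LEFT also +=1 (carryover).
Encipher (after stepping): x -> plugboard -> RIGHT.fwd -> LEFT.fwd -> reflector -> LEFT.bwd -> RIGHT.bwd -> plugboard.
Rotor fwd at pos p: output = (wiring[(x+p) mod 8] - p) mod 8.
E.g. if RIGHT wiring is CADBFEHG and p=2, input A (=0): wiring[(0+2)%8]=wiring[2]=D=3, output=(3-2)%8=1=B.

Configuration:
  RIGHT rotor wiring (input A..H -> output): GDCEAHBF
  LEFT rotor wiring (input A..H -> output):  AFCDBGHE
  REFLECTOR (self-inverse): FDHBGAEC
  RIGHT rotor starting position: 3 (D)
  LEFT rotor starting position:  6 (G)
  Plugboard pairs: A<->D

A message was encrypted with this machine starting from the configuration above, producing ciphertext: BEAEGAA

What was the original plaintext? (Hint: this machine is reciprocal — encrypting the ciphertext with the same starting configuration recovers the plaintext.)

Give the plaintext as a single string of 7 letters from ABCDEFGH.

Char 1 ('B'): step: R->4, L=6; B->plug->B->R->D->L->H->refl->C->L'->C->R'->E->plug->E
Char 2 ('E'): step: R->5, L=6; E->plug->E->R->G->L->D->refl->B->L'->A->R'->C->plug->C
Char 3 ('A'): step: R->6, L=6; A->plug->D->R->F->L->F->refl->A->L'->H->R'->B->plug->B
Char 4 ('E'): step: R->7, L=6; E->plug->E->R->F->L->F->refl->A->L'->H->R'->B->plug->B
Char 5 ('G'): step: R->0, L->7 (L advanced); G->plug->G->R->B->L->B->refl->D->L'->D->R'->B->plug->B
Char 6 ('A'): step: R->1, L=7; A->plug->D->R->H->L->A->refl->F->L'->A->R'->F->plug->F
Char 7 ('A'): step: R->2, L=7; A->plug->D->R->F->L->C->refl->H->L'->G->R'->C->plug->C

Answer: ECBBBFC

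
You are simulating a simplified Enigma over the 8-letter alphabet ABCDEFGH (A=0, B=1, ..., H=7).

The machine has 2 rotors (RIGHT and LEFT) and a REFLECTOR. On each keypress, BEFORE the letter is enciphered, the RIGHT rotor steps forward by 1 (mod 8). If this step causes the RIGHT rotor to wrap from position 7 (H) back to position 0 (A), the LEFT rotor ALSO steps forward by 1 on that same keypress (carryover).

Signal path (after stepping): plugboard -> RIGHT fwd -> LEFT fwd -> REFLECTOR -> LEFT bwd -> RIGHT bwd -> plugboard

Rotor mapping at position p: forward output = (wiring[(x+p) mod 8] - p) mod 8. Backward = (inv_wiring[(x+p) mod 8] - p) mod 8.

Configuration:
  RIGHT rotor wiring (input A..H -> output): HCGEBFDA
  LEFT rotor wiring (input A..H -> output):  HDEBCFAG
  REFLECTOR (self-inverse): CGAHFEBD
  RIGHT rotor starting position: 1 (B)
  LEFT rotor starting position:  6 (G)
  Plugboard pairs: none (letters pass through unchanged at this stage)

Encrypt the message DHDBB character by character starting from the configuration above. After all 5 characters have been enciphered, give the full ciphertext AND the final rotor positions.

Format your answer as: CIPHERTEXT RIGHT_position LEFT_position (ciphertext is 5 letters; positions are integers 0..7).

Char 1 ('D'): step: R->2, L=6; D->plug->D->R->D->L->F->refl->E->L'->G->R'->F->plug->F
Char 2 ('H'): step: R->3, L=6; H->plug->H->R->D->L->F->refl->E->L'->G->R'->B->plug->B
Char 3 ('D'): step: R->4, L=6; D->plug->D->R->E->L->G->refl->B->L'->C->R'->G->plug->G
Char 4 ('B'): step: R->5, L=6; B->plug->B->R->G->L->E->refl->F->L'->D->R'->C->plug->C
Char 5 ('B'): step: R->6, L=6; B->plug->B->R->C->L->B->refl->G->L'->E->R'->D->plug->D
Final: ciphertext=FBGCD, RIGHT=6, LEFT=6

Answer: FBGCD 6 6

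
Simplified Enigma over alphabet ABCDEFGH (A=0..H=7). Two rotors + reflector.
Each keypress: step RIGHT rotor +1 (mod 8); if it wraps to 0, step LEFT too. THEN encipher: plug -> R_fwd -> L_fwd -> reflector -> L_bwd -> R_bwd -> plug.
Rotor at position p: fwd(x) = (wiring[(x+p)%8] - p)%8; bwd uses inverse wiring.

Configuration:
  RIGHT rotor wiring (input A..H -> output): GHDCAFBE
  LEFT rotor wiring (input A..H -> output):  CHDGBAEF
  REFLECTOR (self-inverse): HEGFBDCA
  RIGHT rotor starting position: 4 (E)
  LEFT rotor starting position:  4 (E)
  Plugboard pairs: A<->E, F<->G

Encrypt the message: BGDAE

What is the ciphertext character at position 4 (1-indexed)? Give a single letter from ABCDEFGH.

Char 1 ('B'): step: R->5, L=4; B->plug->B->R->E->L->G->refl->C->L'->H->R'->C->plug->C
Char 2 ('G'): step: R->6, L=4; G->plug->F->R->E->L->G->refl->C->L'->H->R'->H->plug->H
Char 3 ('D'): step: R->7, L=4; D->plug->D->R->E->L->G->refl->C->L'->H->R'->B->plug->B
Char 4 ('A'): step: R->0, L->5 (L advanced); A->plug->E->R->A->L->D->refl->F->L'->D->R'->C->plug->C

C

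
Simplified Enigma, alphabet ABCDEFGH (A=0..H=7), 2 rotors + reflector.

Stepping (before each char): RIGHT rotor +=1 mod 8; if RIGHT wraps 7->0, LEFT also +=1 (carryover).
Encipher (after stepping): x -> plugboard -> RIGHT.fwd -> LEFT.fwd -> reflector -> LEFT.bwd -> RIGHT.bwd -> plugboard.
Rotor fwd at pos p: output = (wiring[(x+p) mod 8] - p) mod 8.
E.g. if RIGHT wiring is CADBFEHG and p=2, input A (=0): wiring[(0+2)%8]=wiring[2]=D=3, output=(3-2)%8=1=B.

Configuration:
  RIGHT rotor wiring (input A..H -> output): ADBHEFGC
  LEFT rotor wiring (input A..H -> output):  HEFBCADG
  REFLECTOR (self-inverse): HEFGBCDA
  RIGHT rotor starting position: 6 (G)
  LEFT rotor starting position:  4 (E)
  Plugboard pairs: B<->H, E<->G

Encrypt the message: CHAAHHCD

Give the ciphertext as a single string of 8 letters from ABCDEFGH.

Char 1 ('C'): step: R->7, L=4; C->plug->C->R->E->L->D->refl->G->L'->A->R'->E->plug->G
Char 2 ('H'): step: R->0, L->5 (L advanced); H->plug->B->R->D->L->C->refl->F->L'->H->R'->D->plug->D
Char 3 ('A'): step: R->1, L=5; A->plug->A->R->C->L->B->refl->E->L'->G->R'->C->plug->C
Char 4 ('A'): step: R->2, L=5; A->plug->A->R->H->L->F->refl->C->L'->D->R'->D->plug->D
Char 5 ('H'): step: R->3, L=5; H->plug->B->R->B->L->G->refl->D->L'->A->R'->G->plug->E
Char 6 ('H'): step: R->4, L=5; H->plug->B->R->B->L->G->refl->D->L'->A->R'->A->plug->A
Char 7 ('C'): step: R->5, L=5; C->plug->C->R->F->L->A->refl->H->L'->E->R'->F->plug->F
Char 8 ('D'): step: R->6, L=5; D->plug->D->R->F->L->A->refl->H->L'->E->R'->B->plug->H

Answer: GDCDEAFH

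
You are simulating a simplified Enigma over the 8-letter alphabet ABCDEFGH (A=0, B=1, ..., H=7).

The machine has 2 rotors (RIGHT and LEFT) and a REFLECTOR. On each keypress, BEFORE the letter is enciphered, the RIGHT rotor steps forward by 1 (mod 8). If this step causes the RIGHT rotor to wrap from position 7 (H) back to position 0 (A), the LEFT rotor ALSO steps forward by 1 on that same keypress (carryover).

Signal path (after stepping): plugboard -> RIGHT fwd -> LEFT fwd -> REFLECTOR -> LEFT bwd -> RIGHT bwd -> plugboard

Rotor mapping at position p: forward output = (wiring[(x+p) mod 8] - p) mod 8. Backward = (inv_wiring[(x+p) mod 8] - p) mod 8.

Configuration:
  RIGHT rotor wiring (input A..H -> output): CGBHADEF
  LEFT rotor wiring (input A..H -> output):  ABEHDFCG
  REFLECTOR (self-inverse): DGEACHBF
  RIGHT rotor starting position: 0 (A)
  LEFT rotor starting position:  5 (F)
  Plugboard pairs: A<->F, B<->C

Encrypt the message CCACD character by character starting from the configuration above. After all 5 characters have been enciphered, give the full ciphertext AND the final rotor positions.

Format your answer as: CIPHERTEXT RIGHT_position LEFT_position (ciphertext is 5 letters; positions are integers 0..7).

Char 1 ('C'): step: R->1, L=5; C->plug->B->R->A->L->A->refl->D->L'->D->R'->F->plug->A
Char 2 ('C'): step: R->2, L=5; C->plug->B->R->F->L->H->refl->F->L'->B->R'->D->plug->D
Char 3 ('A'): step: R->3, L=5; A->plug->F->R->H->L->G->refl->B->L'->C->R'->E->plug->E
Char 4 ('C'): step: R->4, L=5; C->plug->B->R->H->L->G->refl->B->L'->C->R'->F->plug->A
Char 5 ('D'): step: R->5, L=5; D->plug->D->R->F->L->H->refl->F->L'->B->R'->E->plug->E
Final: ciphertext=ADEAE, RIGHT=5, LEFT=5

Answer: ADEAE 5 5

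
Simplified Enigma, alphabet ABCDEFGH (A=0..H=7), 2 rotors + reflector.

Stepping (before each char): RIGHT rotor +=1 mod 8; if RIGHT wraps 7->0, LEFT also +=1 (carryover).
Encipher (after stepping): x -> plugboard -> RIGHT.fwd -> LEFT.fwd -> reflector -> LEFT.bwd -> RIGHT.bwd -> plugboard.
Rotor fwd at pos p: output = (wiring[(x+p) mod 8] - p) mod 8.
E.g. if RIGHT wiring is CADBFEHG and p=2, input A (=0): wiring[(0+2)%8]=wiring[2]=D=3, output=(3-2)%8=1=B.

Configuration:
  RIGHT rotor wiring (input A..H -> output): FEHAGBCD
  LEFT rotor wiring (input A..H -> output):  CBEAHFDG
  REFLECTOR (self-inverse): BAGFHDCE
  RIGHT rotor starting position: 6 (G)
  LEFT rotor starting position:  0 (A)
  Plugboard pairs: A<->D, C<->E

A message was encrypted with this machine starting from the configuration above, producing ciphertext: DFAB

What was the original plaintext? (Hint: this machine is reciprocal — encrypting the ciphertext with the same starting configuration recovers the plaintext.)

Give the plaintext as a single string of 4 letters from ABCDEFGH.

Char 1 ('D'): step: R->7, L=0; D->plug->A->R->E->L->H->refl->E->L'->C->R'->G->plug->G
Char 2 ('F'): step: R->0, L->1 (L advanced); F->plug->F->R->B->L->D->refl->F->L'->G->R'->E->plug->C
Char 3 ('A'): step: R->1, L=1; A->plug->D->R->F->L->C->refl->G->L'->D->R'->A->plug->D
Char 4 ('B'): step: R->2, L=1; B->plug->B->R->G->L->F->refl->D->L'->B->R'->F->plug->F

Answer: GCDF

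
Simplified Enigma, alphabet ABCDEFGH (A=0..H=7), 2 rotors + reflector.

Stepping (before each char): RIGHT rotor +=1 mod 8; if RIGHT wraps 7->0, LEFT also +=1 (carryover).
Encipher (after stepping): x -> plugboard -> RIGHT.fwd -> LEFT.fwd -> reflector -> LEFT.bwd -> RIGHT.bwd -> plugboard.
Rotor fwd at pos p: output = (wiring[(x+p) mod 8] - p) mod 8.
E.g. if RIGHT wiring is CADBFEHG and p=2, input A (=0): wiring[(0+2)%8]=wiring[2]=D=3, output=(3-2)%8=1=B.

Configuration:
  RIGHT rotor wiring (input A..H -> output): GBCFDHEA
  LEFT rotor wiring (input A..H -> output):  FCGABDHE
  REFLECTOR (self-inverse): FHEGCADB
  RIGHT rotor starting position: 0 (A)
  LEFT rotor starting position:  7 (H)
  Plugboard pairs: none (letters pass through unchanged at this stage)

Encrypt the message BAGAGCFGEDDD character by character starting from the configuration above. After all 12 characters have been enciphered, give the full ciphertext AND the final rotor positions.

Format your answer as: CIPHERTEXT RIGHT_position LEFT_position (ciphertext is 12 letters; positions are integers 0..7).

Char 1 ('B'): step: R->1, L=7; B->plug->B->R->B->L->G->refl->D->L'->C->R'->D->plug->D
Char 2 ('A'): step: R->2, L=7; A->plug->A->R->A->L->F->refl->A->L'->H->R'->H->plug->H
Char 3 ('G'): step: R->3, L=7; G->plug->G->R->G->L->E->refl->C->L'->F->R'->E->plug->E
Char 4 ('A'): step: R->4, L=7; A->plug->A->R->H->L->A->refl->F->L'->A->R'->C->plug->C
Char 5 ('G'): step: R->5, L=7; G->plug->G->R->A->L->F->refl->A->L'->H->R'->B->plug->B
Char 6 ('C'): step: R->6, L=7; C->plug->C->R->A->L->F->refl->A->L'->H->R'->F->plug->F
Char 7 ('F'): step: R->7, L=7; F->plug->F->R->E->L->B->refl->H->L'->D->R'->D->plug->D
Char 8 ('G'): step: R->0, L->0 (L advanced); G->plug->G->R->E->L->B->refl->H->L'->G->R'->A->plug->A
Char 9 ('E'): step: R->1, L=0; E->plug->E->R->G->L->H->refl->B->L'->E->R'->C->plug->C
Char 10 ('D'): step: R->2, L=0; D->plug->D->R->F->L->D->refl->G->L'->C->R'->E->plug->E
Char 11 ('D'): step: R->3, L=0; D->plug->D->R->B->L->C->refl->E->L'->H->R'->H->plug->H
Char 12 ('D'): step: R->4, L=0; D->plug->D->R->E->L->B->refl->H->L'->G->R'->G->plug->G
Final: ciphertext=DHECBFDACEHG, RIGHT=4, LEFT=0

Answer: DHECBFDACEHG 4 0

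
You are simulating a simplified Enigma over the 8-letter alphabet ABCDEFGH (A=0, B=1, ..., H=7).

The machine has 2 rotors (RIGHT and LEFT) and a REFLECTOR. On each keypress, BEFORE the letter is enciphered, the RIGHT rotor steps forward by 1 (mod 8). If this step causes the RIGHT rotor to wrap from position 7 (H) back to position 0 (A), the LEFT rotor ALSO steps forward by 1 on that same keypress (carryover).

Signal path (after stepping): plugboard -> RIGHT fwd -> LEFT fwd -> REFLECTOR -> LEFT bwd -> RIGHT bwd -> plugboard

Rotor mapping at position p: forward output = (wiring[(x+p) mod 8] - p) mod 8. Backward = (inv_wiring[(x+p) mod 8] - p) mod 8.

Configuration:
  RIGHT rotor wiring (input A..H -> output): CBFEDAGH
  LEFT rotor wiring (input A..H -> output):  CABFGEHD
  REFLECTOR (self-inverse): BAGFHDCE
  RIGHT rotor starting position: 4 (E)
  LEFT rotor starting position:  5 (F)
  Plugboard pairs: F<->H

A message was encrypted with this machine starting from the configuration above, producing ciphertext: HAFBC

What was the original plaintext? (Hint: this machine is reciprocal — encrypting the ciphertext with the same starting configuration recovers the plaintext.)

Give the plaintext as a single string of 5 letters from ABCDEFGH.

Char 1 ('H'): step: R->5, L=5; H->plug->F->R->A->L->H->refl->E->L'->F->R'->D->plug->D
Char 2 ('A'): step: R->6, L=5; A->plug->A->R->A->L->H->refl->E->L'->F->R'->G->plug->G
Char 3 ('F'): step: R->7, L=5; F->plug->H->R->H->L->B->refl->A->L'->G->R'->D->plug->D
Char 4 ('B'): step: R->0, L->6 (L advanced); B->plug->B->R->B->L->F->refl->D->L'->E->R'->D->plug->D
Char 5 ('C'): step: R->1, L=6; C->plug->C->R->D->L->C->refl->G->L'->H->R'->E->plug->E

Answer: DGDDE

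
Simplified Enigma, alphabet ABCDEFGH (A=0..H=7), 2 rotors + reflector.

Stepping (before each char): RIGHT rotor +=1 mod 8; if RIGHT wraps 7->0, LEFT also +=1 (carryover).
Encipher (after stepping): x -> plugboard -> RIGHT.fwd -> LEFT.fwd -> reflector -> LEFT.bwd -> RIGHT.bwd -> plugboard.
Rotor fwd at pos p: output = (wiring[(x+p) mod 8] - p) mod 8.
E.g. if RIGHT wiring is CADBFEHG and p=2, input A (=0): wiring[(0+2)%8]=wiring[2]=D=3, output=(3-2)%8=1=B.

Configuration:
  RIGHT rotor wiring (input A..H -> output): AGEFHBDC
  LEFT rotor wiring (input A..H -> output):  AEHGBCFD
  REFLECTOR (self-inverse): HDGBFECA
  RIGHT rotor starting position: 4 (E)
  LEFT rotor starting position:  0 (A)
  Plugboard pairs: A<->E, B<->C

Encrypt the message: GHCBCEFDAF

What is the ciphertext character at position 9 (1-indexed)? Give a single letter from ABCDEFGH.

Char 1 ('G'): step: R->5, L=0; G->plug->G->R->A->L->A->refl->H->L'->C->R'->H->plug->H
Char 2 ('H'): step: R->6, L=0; H->plug->H->R->D->L->G->refl->C->L'->F->R'->A->plug->E
Char 3 ('C'): step: R->7, L=0; C->plug->B->R->B->L->E->refl->F->L'->G->R'->E->plug->A
Char 4 ('B'): step: R->0, L->1 (L advanced); B->plug->C->R->E->L->B->refl->D->L'->A->R'->A->plug->E
Char 5 ('C'): step: R->1, L=1; C->plug->B->R->D->L->A->refl->H->L'->H->R'->H->plug->H
Char 6 ('E'): step: R->2, L=1; E->plug->A->R->C->L->F->refl->E->L'->F->R'->C->plug->B
Char 7 ('F'): step: R->3, L=1; F->plug->F->R->F->L->E->refl->F->L'->C->R'->A->plug->E
Char 8 ('D'): step: R->4, L=1; D->plug->D->R->G->L->C->refl->G->L'->B->R'->H->plug->H
Char 9 ('A'): step: R->5, L=1; A->plug->E->R->B->L->G->refl->C->L'->G->R'->B->plug->C

C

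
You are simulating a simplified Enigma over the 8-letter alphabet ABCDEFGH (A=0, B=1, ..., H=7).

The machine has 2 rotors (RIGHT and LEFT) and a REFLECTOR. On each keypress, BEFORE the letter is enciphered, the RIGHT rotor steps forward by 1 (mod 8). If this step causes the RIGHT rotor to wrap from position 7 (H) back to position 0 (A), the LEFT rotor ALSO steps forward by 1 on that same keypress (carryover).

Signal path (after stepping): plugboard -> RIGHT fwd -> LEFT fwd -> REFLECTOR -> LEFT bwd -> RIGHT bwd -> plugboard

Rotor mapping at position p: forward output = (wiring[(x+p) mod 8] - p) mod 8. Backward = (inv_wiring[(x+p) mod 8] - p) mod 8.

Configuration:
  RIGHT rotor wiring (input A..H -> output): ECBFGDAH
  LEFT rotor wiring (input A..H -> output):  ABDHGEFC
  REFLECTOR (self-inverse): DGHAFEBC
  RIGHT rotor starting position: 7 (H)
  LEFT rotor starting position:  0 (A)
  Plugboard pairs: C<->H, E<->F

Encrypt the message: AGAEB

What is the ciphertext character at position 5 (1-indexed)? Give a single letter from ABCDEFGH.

Char 1 ('A'): step: R->0, L->1 (L advanced); A->plug->A->R->E->L->D->refl->A->L'->A->R'->G->plug->G
Char 2 ('G'): step: R->1, L=1; G->plug->G->R->G->L->B->refl->G->L'->C->R'->E->plug->F
Char 3 ('A'): step: R->2, L=1; A->plug->A->R->H->L->H->refl->C->L'->B->R'->D->plug->D
Char 4 ('E'): step: R->3, L=1; E->plug->F->R->B->L->C->refl->H->L'->H->R'->G->plug->G
Char 5 ('B'): step: R->4, L=1; B->plug->B->R->H->L->H->refl->C->L'->B->R'->H->plug->C

C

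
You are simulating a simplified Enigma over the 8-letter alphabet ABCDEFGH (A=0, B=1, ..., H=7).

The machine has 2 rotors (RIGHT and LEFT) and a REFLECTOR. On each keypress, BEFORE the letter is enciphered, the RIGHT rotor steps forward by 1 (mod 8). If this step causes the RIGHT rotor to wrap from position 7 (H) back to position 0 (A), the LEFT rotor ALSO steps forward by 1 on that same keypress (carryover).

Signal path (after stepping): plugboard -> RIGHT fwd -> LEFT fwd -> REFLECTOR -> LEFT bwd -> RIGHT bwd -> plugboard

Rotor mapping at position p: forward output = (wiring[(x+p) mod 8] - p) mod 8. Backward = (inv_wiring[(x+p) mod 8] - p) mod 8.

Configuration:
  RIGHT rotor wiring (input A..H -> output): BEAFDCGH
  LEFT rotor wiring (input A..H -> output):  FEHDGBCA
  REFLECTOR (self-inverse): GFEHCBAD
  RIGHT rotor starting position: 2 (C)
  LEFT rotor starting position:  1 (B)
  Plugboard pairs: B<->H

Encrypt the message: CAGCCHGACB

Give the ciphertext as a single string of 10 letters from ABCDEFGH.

Char 1 ('C'): step: R->3, L=1; C->plug->C->R->H->L->E->refl->C->L'->C->R'->A->plug->A
Char 2 ('A'): step: R->4, L=1; A->plug->A->R->H->L->E->refl->C->L'->C->R'->C->plug->C
Char 3 ('G'): step: R->5, L=1; G->plug->G->R->A->L->D->refl->H->L'->G->R'->H->plug->B
Char 4 ('C'): step: R->6, L=1; C->plug->C->R->D->L->F->refl->B->L'->F->R'->G->plug->G
Char 5 ('C'): step: R->7, L=1; C->plug->C->R->F->L->B->refl->F->L'->D->R'->G->plug->G
Char 6 ('H'): step: R->0, L->2 (L advanced); H->plug->B->R->E->L->A->refl->G->L'->F->R'->D->plug->D
Char 7 ('G'): step: R->1, L=2; G->plug->G->R->G->L->D->refl->H->L'->D->R'->A->plug->A
Char 8 ('A'): step: R->2, L=2; A->plug->A->R->G->L->D->refl->H->L'->D->R'->B->plug->H
Char 9 ('C'): step: R->3, L=2; C->plug->C->R->H->L->C->refl->E->L'->C->R'->A->plug->A
Char 10 ('B'): step: R->4, L=2; B->plug->H->R->B->L->B->refl->F->L'->A->R'->F->plug->F

Answer: ACBGGDAHAF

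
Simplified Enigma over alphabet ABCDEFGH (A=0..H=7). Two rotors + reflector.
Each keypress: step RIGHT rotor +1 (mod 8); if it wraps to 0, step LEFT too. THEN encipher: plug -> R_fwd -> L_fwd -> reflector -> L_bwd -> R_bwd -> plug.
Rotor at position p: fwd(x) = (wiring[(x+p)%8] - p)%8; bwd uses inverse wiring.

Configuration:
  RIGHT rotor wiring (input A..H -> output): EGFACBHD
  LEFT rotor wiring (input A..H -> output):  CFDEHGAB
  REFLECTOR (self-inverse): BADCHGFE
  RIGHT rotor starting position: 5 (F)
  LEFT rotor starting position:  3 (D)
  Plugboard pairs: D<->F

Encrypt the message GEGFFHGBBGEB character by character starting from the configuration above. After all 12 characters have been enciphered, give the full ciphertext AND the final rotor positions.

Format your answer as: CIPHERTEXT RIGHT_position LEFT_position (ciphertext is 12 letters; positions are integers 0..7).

Char 1 ('G'): step: R->6, L=3; G->plug->G->R->E->L->G->refl->F->L'->D->R'->H->plug->H
Char 2 ('E'): step: R->7, L=3; E->plug->E->R->B->L->E->refl->H->L'->F->R'->B->plug->B
Char 3 ('G'): step: R->0, L->4 (L advanced); G->plug->G->R->H->L->A->refl->B->L'->F->R'->C->plug->C
Char 4 ('F'): step: R->1, L=4; F->plug->D->R->B->L->C->refl->D->L'->A->R'->E->plug->E
Char 5 ('F'): step: R->2, L=4; F->plug->D->R->H->L->A->refl->B->L'->F->R'->E->plug->E
Char 6 ('H'): step: R->3, L=4; H->plug->H->R->C->L->E->refl->H->L'->G->R'->C->plug->C
Char 7 ('G'): step: R->4, L=4; G->plug->G->R->B->L->C->refl->D->L'->A->R'->E->plug->E
Char 8 ('B'): step: R->5, L=4; B->plug->B->R->C->L->E->refl->H->L'->G->R'->C->plug->C
Char 9 ('B'): step: R->6, L=4; B->plug->B->R->F->L->B->refl->A->L'->H->R'->E->plug->E
Char 10 ('G'): step: R->7, L=4; G->plug->G->R->C->L->E->refl->H->L'->G->R'->D->plug->F
Char 11 ('E'): step: R->0, L->5 (L advanced); E->plug->E->R->C->L->E->refl->H->L'->G->R'->B->plug->B
Char 12 ('B'): step: R->1, L=5; B->plug->B->R->E->L->A->refl->B->L'->A->R'->E->plug->E
Final: ciphertext=HBCEECECEFBE, RIGHT=1, LEFT=5

Answer: HBCEECECEFBE 1 5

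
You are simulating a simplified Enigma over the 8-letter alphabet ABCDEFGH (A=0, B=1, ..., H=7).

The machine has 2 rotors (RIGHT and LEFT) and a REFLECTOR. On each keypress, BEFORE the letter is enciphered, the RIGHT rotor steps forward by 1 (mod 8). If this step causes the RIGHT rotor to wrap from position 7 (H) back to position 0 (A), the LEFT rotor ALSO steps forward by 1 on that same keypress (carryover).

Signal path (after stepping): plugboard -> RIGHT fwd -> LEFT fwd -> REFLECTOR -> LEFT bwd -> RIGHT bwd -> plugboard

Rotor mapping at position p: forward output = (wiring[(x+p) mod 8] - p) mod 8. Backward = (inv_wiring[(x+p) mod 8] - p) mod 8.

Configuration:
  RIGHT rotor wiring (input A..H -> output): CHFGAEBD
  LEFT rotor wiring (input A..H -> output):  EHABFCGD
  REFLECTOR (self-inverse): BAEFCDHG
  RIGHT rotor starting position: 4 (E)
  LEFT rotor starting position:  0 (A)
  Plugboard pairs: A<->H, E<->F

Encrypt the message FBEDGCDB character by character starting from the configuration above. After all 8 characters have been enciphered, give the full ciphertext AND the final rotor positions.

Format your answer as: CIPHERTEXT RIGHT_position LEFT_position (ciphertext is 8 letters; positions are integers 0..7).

Char 1 ('F'): step: R->5, L=0; F->plug->E->R->C->L->A->refl->B->L'->D->R'->H->plug->A
Char 2 ('B'): step: R->6, L=0; B->plug->B->R->F->L->C->refl->E->L'->A->R'->F->plug->E
Char 3 ('E'): step: R->7, L=0; E->plug->F->R->B->L->H->refl->G->L'->G->R'->D->plug->D
Char 4 ('D'): step: R->0, L->1 (L advanced); D->plug->D->R->G->L->C->refl->E->L'->D->R'->H->plug->A
Char 5 ('G'): step: R->1, L=1; G->plug->G->R->C->L->A->refl->B->L'->E->R'->B->plug->B
Char 6 ('C'): step: R->2, L=1; C->plug->C->R->G->L->C->refl->E->L'->D->R'->A->plug->H
Char 7 ('D'): step: R->3, L=1; D->plug->D->R->G->L->C->refl->E->L'->D->R'->A->plug->H
Char 8 ('B'): step: R->4, L=1; B->plug->B->R->A->L->G->refl->H->L'->B->R'->G->plug->G
Final: ciphertext=AEDABHHG, RIGHT=4, LEFT=1

Answer: AEDABHHG 4 1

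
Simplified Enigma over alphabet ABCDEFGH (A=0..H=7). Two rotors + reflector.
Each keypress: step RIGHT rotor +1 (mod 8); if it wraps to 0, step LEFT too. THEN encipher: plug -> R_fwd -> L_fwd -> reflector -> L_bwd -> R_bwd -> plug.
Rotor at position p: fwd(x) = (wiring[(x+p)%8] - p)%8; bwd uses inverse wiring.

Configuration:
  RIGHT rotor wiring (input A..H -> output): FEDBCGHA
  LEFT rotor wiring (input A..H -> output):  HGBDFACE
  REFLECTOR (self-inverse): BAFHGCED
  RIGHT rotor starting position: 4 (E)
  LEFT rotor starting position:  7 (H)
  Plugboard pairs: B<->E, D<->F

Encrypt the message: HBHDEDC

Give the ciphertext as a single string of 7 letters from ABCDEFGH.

Answer: GGDEBFH

Derivation:
Char 1 ('H'): step: R->5, L=7; H->plug->H->R->F->L->G->refl->E->L'->E->R'->G->plug->G
Char 2 ('B'): step: R->6, L=7; B->plug->E->R->F->L->G->refl->E->L'->E->R'->G->plug->G
Char 3 ('H'): step: R->7, L=7; H->plug->H->R->A->L->F->refl->C->L'->D->R'->F->plug->D
Char 4 ('D'): step: R->0, L->0 (L advanced); D->plug->F->R->G->L->C->refl->F->L'->E->R'->B->plug->E
Char 5 ('E'): step: R->1, L=0; E->plug->B->R->C->L->B->refl->A->L'->F->R'->E->plug->B
Char 6 ('D'): step: R->2, L=0; D->plug->F->R->G->L->C->refl->F->L'->E->R'->D->plug->F
Char 7 ('C'): step: R->3, L=0; C->plug->C->R->D->L->D->refl->H->L'->A->R'->H->plug->H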